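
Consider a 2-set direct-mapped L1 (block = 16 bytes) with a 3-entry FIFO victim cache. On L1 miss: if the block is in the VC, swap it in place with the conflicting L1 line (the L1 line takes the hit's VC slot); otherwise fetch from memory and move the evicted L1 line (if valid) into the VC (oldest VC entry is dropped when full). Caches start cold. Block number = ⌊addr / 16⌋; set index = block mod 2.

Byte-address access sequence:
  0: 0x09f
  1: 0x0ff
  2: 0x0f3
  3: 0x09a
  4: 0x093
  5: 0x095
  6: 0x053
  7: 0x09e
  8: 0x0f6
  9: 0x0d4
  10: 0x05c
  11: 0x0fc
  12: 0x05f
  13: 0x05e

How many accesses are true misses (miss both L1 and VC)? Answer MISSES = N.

  [0] addr=0x9f blk=9 s=1: MISS | VC []
  [1] addr=0xff blk=15 s=1: MISS | VC [9]
  [2] addr=0xf3 blk=15 s=1: L1-HIT | VC [9]
  [3] addr=0x9a blk=9 s=1: VC-HIT | VC [15]
  [4] addr=0x93 blk=9 s=1: L1-HIT | VC [15]
  [5] addr=0x95 blk=9 s=1: L1-HIT | VC [15]
  [6] addr=0x53 blk=5 s=1: MISS | VC [15, 9]
  [7] addr=0x9e blk=9 s=1: VC-HIT | VC [15, 5]
  [8] addr=0xf6 blk=15 s=1: VC-HIT | VC [9, 5]
  [9] addr=0xd4 blk=13 s=1: MISS | VC [9, 5, 15]
  [10] addr=0x5c blk=5 s=1: VC-HIT | VC [9, 13, 15]
  [11] addr=0xfc blk=15 s=1: VC-HIT | VC [9, 13, 5]
  [12] addr=0x5f blk=5 s=1: VC-HIT | VC [9, 13, 15]
  [13] addr=0x5e blk=5 s=1: L1-HIT | VC [9, 13, 15]

MISSES = 4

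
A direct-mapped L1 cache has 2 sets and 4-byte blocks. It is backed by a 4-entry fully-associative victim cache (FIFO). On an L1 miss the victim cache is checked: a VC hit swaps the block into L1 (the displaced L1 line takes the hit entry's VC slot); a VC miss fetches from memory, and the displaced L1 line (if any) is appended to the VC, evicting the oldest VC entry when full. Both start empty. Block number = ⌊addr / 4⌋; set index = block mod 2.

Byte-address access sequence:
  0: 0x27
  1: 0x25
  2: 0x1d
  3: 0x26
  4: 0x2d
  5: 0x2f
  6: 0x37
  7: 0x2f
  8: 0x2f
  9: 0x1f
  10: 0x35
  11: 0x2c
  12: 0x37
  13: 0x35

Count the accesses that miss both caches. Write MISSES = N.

#0 0x27→b9/s1 MISS; vc=[]
#1 0x25→b9/s1 L1-HIT; vc=[]
#2 0x1d→b7/s1 MISS; vc=[9]
#3 0x26→b9/s1 VC-HIT; vc=[7]
#4 0x2d→b11/s1 MISS; vc=[7,9]
#5 0x2f→b11/s1 L1-HIT; vc=[7,9]
#6 0x37→b13/s1 MISS; vc=[7,9,11]
#7 0x2f→b11/s1 VC-HIT; vc=[7,9,13]
#8 0x2f→b11/s1 L1-HIT; vc=[7,9,13]
#9 0x1f→b7/s1 VC-HIT; vc=[11,9,13]
#10 0x35→b13/s1 VC-HIT; vc=[11,9,7]
#11 0x2c→b11/s1 VC-HIT; vc=[13,9,7]
#12 0x37→b13/s1 VC-HIT; vc=[11,9,7]
#13 0x35→b13/s1 L1-HIT; vc=[11,9,7]

MISSES = 4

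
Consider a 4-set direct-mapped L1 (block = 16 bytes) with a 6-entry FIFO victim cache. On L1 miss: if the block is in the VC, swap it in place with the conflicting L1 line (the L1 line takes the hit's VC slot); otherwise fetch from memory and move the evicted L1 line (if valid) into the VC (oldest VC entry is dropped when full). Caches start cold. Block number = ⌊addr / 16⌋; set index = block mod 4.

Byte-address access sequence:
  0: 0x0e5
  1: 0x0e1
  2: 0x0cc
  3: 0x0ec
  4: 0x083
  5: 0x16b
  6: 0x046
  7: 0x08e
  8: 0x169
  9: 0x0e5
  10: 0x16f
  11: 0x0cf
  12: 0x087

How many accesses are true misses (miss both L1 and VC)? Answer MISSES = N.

0: 0xe5 (blk 14, set 2) → MISS  vc=[]
1: 0xe1 (blk 14, set 2) → L1-HIT  vc=[]
2: 0xcc (blk 12, set 0) → MISS  vc=[]
3: 0xec (blk 14, set 2) → L1-HIT  vc=[]
4: 0x83 (blk 8, set 0) → MISS  vc=[12]
5: 0x16b (blk 22, set 2) → MISS  vc=[12, 14]
6: 0x46 (blk 4, set 0) → MISS  vc=[12, 14, 8]
7: 0x8e (blk 8, set 0) → VC-HIT  vc=[12, 14, 4]
8: 0x169 (blk 22, set 2) → L1-HIT  vc=[12, 14, 4]
9: 0xe5 (blk 14, set 2) → VC-HIT  vc=[12, 22, 4]
10: 0x16f (blk 22, set 2) → VC-HIT  vc=[12, 14, 4]
11: 0xcf (blk 12, set 0) → VC-HIT  vc=[8, 14, 4]
12: 0x87 (blk 8, set 0) → VC-HIT  vc=[12, 14, 4]

MISSES = 5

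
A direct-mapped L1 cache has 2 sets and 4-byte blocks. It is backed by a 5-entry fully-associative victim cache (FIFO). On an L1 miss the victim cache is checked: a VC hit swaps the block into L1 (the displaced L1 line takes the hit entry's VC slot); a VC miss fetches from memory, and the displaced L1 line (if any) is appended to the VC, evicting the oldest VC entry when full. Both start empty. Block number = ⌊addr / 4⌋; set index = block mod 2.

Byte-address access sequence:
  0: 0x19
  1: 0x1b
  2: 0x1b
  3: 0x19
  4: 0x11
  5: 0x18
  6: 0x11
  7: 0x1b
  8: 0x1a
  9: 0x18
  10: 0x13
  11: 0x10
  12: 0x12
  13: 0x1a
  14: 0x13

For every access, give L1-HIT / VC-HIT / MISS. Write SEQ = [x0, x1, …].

SEQ = [MISS, L1-HIT, L1-HIT, L1-HIT, MISS, VC-HIT, VC-HIT, VC-HIT, L1-HIT, L1-HIT, VC-HIT, L1-HIT, L1-HIT, VC-HIT, VC-HIT]

#0 0x19→b6/s0 MISS; vc=[]
#1 0x1b→b6/s0 L1-HIT; vc=[]
#2 0x1b→b6/s0 L1-HIT; vc=[]
#3 0x19→b6/s0 L1-HIT; vc=[]
#4 0x11→b4/s0 MISS; vc=[6]
#5 0x18→b6/s0 VC-HIT; vc=[4]
#6 0x11→b4/s0 VC-HIT; vc=[6]
#7 0x1b→b6/s0 VC-HIT; vc=[4]
#8 0x1a→b6/s0 L1-HIT; vc=[4]
#9 0x18→b6/s0 L1-HIT; vc=[4]
#10 0x13→b4/s0 VC-HIT; vc=[6]
#11 0x10→b4/s0 L1-HIT; vc=[6]
#12 0x12→b4/s0 L1-HIT; vc=[6]
#13 0x1a→b6/s0 VC-HIT; vc=[4]
#14 0x13→b4/s0 VC-HIT; vc=[6]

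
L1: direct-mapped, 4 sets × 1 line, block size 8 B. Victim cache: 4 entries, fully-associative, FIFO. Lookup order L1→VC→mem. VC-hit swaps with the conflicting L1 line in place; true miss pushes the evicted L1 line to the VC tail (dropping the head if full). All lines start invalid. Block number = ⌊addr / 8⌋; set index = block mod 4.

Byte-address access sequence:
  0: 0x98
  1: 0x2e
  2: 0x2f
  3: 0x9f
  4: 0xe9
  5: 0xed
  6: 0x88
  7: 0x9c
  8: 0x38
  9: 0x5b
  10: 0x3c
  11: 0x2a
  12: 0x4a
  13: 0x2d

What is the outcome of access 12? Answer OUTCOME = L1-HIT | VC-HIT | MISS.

#0 0x98→b19/s3 MISS; vc=[]
#1 0x2e→b5/s1 MISS; vc=[]
#2 0x2f→b5/s1 L1-HIT; vc=[]
#3 0x9f→b19/s3 L1-HIT; vc=[]
#4 0xe9→b29/s1 MISS; vc=[5]
#5 0xed→b29/s1 L1-HIT; vc=[5]
#6 0x88→b17/s1 MISS; vc=[5,29]
#7 0x9c→b19/s3 L1-HIT; vc=[5,29]
#8 0x38→b7/s3 MISS; vc=[5,29,19]
#9 0x5b→b11/s3 MISS; vc=[5,29,19,7]
#10 0x3c→b7/s3 VC-HIT; vc=[5,29,19,11]
#11 0x2a→b5/s1 VC-HIT; vc=[17,29,19,11]
#12 0x4a→b9/s1 MISS; vc=[29,19,11,5]
#13 0x2d→b5/s1 VC-HIT; vc=[29,19,11,9]

OUTCOME = MISS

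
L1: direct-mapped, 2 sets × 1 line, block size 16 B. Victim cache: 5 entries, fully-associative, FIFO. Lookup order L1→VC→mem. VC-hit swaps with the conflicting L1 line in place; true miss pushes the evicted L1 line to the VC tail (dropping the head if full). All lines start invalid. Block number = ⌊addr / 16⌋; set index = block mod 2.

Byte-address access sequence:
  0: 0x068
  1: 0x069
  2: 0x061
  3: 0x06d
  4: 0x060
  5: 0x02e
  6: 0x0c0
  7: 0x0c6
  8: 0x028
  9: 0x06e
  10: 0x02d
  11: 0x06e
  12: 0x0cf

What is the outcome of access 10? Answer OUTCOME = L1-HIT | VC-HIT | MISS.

OUTCOME = VC-HIT

  [0] addr=0x68 blk=6 s=0: MISS | VC []
  [1] addr=0x69 blk=6 s=0: L1-HIT | VC []
  [2] addr=0x61 blk=6 s=0: L1-HIT | VC []
  [3] addr=0x6d blk=6 s=0: L1-HIT | VC []
  [4] addr=0x60 blk=6 s=0: L1-HIT | VC []
  [5] addr=0x2e blk=2 s=0: MISS | VC [6]
  [6] addr=0xc0 blk=12 s=0: MISS | VC [6, 2]
  [7] addr=0xc6 blk=12 s=0: L1-HIT | VC [6, 2]
  [8] addr=0x28 blk=2 s=0: VC-HIT | VC [6, 12]
  [9] addr=0x6e blk=6 s=0: VC-HIT | VC [2, 12]
  [10] addr=0x2d blk=2 s=0: VC-HIT | VC [6, 12]
  [11] addr=0x6e blk=6 s=0: VC-HIT | VC [2, 12]
  [12] addr=0xcf blk=12 s=0: VC-HIT | VC [2, 6]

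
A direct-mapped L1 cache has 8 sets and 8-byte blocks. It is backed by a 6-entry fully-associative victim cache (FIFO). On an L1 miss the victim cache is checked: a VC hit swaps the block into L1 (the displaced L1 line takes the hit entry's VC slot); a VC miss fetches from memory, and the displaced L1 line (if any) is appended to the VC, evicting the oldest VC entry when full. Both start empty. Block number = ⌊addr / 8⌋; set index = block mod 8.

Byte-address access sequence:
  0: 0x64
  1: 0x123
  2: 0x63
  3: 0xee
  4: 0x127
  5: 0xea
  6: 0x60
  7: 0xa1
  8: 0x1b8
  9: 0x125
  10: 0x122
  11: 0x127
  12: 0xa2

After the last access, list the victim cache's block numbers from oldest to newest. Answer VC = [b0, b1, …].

  [0] addr=0x64 blk=12 s=4: MISS | VC []
  [1] addr=0x123 blk=36 s=4: MISS | VC [12]
  [2] addr=0x63 blk=12 s=4: VC-HIT | VC [36]
  [3] addr=0xee blk=29 s=5: MISS | VC [36]
  [4] addr=0x127 blk=36 s=4: VC-HIT | VC [12]
  [5] addr=0xea blk=29 s=5: L1-HIT | VC [12]
  [6] addr=0x60 blk=12 s=4: VC-HIT | VC [36]
  [7] addr=0xa1 blk=20 s=4: MISS | VC [36, 12]
  [8] addr=0x1b8 blk=55 s=7: MISS | VC [36, 12]
  [9] addr=0x125 blk=36 s=4: VC-HIT | VC [20, 12]
  [10] addr=0x122 blk=36 s=4: L1-HIT | VC [20, 12]
  [11] addr=0x127 blk=36 s=4: L1-HIT | VC [20, 12]
  [12] addr=0xa2 blk=20 s=4: VC-HIT | VC [36, 12]

VC = [36, 12]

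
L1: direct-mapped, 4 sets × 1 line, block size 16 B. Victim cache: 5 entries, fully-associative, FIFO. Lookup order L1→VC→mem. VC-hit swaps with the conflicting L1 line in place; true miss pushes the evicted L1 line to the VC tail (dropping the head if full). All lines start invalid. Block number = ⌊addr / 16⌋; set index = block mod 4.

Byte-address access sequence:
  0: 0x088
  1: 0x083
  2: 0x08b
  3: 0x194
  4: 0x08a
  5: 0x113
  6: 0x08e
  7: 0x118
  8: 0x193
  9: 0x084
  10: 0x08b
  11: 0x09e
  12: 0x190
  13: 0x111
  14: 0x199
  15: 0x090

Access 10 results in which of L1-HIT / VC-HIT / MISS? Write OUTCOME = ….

#0 0x88→b8/s0 MISS; vc=[]
#1 0x83→b8/s0 L1-HIT; vc=[]
#2 0x8b→b8/s0 L1-HIT; vc=[]
#3 0x194→b25/s1 MISS; vc=[]
#4 0x8a→b8/s0 L1-HIT; vc=[]
#5 0x113→b17/s1 MISS; vc=[25]
#6 0x8e→b8/s0 L1-HIT; vc=[25]
#7 0x118→b17/s1 L1-HIT; vc=[25]
#8 0x193→b25/s1 VC-HIT; vc=[17]
#9 0x84→b8/s0 L1-HIT; vc=[17]
#10 0x8b→b8/s0 L1-HIT; vc=[17]
#11 0x9e→b9/s1 MISS; vc=[17,25]
#12 0x190→b25/s1 VC-HIT; vc=[17,9]
#13 0x111→b17/s1 VC-HIT; vc=[25,9]
#14 0x199→b25/s1 VC-HIT; vc=[17,9]
#15 0x90→b9/s1 VC-HIT; vc=[17,25]

OUTCOME = L1-HIT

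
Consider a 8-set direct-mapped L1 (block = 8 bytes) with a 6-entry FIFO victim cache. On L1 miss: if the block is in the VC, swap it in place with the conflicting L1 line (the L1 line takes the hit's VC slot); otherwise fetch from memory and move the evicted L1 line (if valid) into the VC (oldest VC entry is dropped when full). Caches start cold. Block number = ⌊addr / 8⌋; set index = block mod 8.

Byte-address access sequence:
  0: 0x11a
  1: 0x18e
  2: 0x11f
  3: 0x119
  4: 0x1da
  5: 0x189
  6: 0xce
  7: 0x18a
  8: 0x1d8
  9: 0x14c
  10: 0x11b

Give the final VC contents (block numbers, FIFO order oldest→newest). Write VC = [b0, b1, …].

0: 0x11a (blk 35, set 3) → MISS  vc=[]
1: 0x18e (blk 49, set 1) → MISS  vc=[]
2: 0x11f (blk 35, set 3) → L1-HIT  vc=[]
3: 0x119 (blk 35, set 3) → L1-HIT  vc=[]
4: 0x1da (blk 59, set 3) → MISS  vc=[35]
5: 0x189 (blk 49, set 1) → L1-HIT  vc=[35]
6: 0xce (blk 25, set 1) → MISS  vc=[35, 49]
7: 0x18a (blk 49, set 1) → VC-HIT  vc=[35, 25]
8: 0x1d8 (blk 59, set 3) → L1-HIT  vc=[35, 25]
9: 0x14c (blk 41, set 1) → MISS  vc=[35, 25, 49]
10: 0x11b (blk 35, set 3) → VC-HIT  vc=[59, 25, 49]

VC = [59, 25, 49]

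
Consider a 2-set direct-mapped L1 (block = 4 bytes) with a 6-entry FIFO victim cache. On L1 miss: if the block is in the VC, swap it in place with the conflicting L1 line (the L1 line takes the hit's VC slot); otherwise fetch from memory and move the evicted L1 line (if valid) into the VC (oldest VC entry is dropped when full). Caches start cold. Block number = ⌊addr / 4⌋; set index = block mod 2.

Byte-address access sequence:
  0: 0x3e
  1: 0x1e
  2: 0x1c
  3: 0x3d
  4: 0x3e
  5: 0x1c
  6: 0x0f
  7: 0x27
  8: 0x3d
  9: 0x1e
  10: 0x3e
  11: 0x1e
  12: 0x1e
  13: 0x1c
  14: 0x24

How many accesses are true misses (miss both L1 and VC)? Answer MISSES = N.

#0 0x3e→b15/s1 MISS; vc=[]
#1 0x1e→b7/s1 MISS; vc=[15]
#2 0x1c→b7/s1 L1-HIT; vc=[15]
#3 0x3d→b15/s1 VC-HIT; vc=[7]
#4 0x3e→b15/s1 L1-HIT; vc=[7]
#5 0x1c→b7/s1 VC-HIT; vc=[15]
#6 0xf→b3/s1 MISS; vc=[15,7]
#7 0x27→b9/s1 MISS; vc=[15,7,3]
#8 0x3d→b15/s1 VC-HIT; vc=[9,7,3]
#9 0x1e→b7/s1 VC-HIT; vc=[9,15,3]
#10 0x3e→b15/s1 VC-HIT; vc=[9,7,3]
#11 0x1e→b7/s1 VC-HIT; vc=[9,15,3]
#12 0x1e→b7/s1 L1-HIT; vc=[9,15,3]
#13 0x1c→b7/s1 L1-HIT; vc=[9,15,3]
#14 0x24→b9/s1 VC-HIT; vc=[7,15,3]

MISSES = 4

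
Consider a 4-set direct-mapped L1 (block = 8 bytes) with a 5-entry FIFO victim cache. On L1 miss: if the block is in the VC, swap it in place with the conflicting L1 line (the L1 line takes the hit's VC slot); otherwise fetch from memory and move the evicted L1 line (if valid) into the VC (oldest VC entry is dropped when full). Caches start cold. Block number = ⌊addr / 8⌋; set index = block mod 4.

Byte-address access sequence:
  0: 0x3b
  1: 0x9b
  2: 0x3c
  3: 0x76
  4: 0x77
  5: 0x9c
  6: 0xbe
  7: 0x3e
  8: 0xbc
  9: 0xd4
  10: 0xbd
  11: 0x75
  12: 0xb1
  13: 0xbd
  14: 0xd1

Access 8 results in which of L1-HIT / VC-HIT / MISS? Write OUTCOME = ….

  [0] addr=0x3b blk=7 s=3: MISS | VC []
  [1] addr=0x9b blk=19 s=3: MISS | VC [7]
  [2] addr=0x3c blk=7 s=3: VC-HIT | VC [19]
  [3] addr=0x76 blk=14 s=2: MISS | VC [19]
  [4] addr=0x77 blk=14 s=2: L1-HIT | VC [19]
  [5] addr=0x9c blk=19 s=3: VC-HIT | VC [7]
  [6] addr=0xbe blk=23 s=3: MISS | VC [7, 19]
  [7] addr=0x3e blk=7 s=3: VC-HIT | VC [23, 19]
  [8] addr=0xbc blk=23 s=3: VC-HIT | VC [7, 19]
  [9] addr=0xd4 blk=26 s=2: MISS | VC [7, 19, 14]
  [10] addr=0xbd blk=23 s=3: L1-HIT | VC [7, 19, 14]
  [11] addr=0x75 blk=14 s=2: VC-HIT | VC [7, 19, 26]
  [12] addr=0xb1 blk=22 s=2: MISS | VC [7, 19, 26, 14]
  [13] addr=0xbd blk=23 s=3: L1-HIT | VC [7, 19, 26, 14]
  [14] addr=0xd1 blk=26 s=2: VC-HIT | VC [7, 19, 22, 14]

OUTCOME = VC-HIT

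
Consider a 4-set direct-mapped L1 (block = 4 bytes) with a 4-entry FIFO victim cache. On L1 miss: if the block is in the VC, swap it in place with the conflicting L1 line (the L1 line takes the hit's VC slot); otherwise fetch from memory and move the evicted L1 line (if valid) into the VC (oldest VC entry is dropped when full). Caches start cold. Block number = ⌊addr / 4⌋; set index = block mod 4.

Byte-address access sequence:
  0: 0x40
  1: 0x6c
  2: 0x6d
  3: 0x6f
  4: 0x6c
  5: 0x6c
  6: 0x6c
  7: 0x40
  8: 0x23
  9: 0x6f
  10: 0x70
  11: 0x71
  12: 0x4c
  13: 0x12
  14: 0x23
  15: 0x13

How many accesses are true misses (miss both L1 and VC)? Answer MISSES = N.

MISSES = 6

  [0] addr=0x40 blk=16 s=0: MISS | VC []
  [1] addr=0x6c blk=27 s=3: MISS | VC []
  [2] addr=0x6d blk=27 s=3: L1-HIT | VC []
  [3] addr=0x6f blk=27 s=3: L1-HIT | VC []
  [4] addr=0x6c blk=27 s=3: L1-HIT | VC []
  [5] addr=0x6c blk=27 s=3: L1-HIT | VC []
  [6] addr=0x6c blk=27 s=3: L1-HIT | VC []
  [7] addr=0x40 blk=16 s=0: L1-HIT | VC []
  [8] addr=0x23 blk=8 s=0: MISS | VC [16]
  [9] addr=0x6f blk=27 s=3: L1-HIT | VC [16]
  [10] addr=0x70 blk=28 s=0: MISS | VC [16, 8]
  [11] addr=0x71 blk=28 s=0: L1-HIT | VC [16, 8]
  [12] addr=0x4c blk=19 s=3: MISS | VC [16, 8, 27]
  [13] addr=0x12 blk=4 s=0: MISS | VC [16, 8, 27, 28]
  [14] addr=0x23 blk=8 s=0: VC-HIT | VC [16, 4, 27, 28]
  [15] addr=0x13 blk=4 s=0: VC-HIT | VC [16, 8, 27, 28]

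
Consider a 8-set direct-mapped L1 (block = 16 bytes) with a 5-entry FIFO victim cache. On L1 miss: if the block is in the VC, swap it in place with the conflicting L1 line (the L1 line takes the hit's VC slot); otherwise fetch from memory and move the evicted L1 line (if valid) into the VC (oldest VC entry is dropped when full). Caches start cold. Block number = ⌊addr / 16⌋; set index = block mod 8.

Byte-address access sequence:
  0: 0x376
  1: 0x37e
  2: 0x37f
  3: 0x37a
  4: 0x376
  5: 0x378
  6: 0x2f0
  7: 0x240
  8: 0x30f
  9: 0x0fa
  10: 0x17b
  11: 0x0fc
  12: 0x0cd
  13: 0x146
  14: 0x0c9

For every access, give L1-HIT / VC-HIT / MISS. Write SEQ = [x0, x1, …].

#0 0x376→b55/s7 MISS; vc=[]
#1 0x37e→b55/s7 L1-HIT; vc=[]
#2 0x37f→b55/s7 L1-HIT; vc=[]
#3 0x37a→b55/s7 L1-HIT; vc=[]
#4 0x376→b55/s7 L1-HIT; vc=[]
#5 0x378→b55/s7 L1-HIT; vc=[]
#6 0x2f0→b47/s7 MISS; vc=[55]
#7 0x240→b36/s4 MISS; vc=[55]
#8 0x30f→b48/s0 MISS; vc=[55]
#9 0xfa→b15/s7 MISS; vc=[55,47]
#10 0x17b→b23/s7 MISS; vc=[55,47,15]
#11 0xfc→b15/s7 VC-HIT; vc=[55,47,23]
#12 0xcd→b12/s4 MISS; vc=[55,47,23,36]
#13 0x146→b20/s4 MISS; vc=[55,47,23,36,12]
#14 0xc9→b12/s4 VC-HIT; vc=[55,47,23,36,20]

SEQ = [MISS, L1-HIT, L1-HIT, L1-HIT, L1-HIT, L1-HIT, MISS, MISS, MISS, MISS, MISS, VC-HIT, MISS, MISS, VC-HIT]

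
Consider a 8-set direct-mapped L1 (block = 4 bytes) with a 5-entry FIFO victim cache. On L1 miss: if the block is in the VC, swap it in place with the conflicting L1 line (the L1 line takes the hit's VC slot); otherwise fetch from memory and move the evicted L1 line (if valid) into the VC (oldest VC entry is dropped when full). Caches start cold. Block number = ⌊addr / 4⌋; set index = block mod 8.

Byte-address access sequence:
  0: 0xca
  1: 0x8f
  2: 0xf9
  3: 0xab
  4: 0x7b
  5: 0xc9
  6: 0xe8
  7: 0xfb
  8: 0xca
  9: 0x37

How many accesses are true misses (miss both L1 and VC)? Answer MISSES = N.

  [0] addr=0xca blk=50 s=2: MISS | VC []
  [1] addr=0x8f blk=35 s=3: MISS | VC []
  [2] addr=0xf9 blk=62 s=6: MISS | VC []
  [3] addr=0xab blk=42 s=2: MISS | VC [50]
  [4] addr=0x7b blk=30 s=6: MISS | VC [50, 62]
  [5] addr=0xc9 blk=50 s=2: VC-HIT | VC [42, 62]
  [6] addr=0xe8 blk=58 s=2: MISS | VC [42, 62, 50]
  [7] addr=0xfb blk=62 s=6: VC-HIT | VC [42, 30, 50]
  [8] addr=0xca blk=50 s=2: VC-HIT | VC [42, 30, 58]
  [9] addr=0x37 blk=13 s=5: MISS | VC [42, 30, 58]

MISSES = 7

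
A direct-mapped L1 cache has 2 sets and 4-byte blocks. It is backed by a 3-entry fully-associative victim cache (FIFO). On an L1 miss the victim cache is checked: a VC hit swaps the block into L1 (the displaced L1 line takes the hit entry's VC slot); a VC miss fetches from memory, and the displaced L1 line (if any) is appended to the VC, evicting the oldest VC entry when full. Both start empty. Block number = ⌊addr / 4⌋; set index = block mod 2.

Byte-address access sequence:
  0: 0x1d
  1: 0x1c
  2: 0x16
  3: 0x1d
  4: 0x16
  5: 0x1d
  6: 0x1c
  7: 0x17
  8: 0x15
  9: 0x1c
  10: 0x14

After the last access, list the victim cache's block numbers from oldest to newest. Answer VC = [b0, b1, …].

VC = [7]

  [0] addr=0x1d blk=7 s=1: MISS | VC []
  [1] addr=0x1c blk=7 s=1: L1-HIT | VC []
  [2] addr=0x16 blk=5 s=1: MISS | VC [7]
  [3] addr=0x1d blk=7 s=1: VC-HIT | VC [5]
  [4] addr=0x16 blk=5 s=1: VC-HIT | VC [7]
  [5] addr=0x1d blk=7 s=1: VC-HIT | VC [5]
  [6] addr=0x1c blk=7 s=1: L1-HIT | VC [5]
  [7] addr=0x17 blk=5 s=1: VC-HIT | VC [7]
  [8] addr=0x15 blk=5 s=1: L1-HIT | VC [7]
  [9] addr=0x1c blk=7 s=1: VC-HIT | VC [5]
  [10] addr=0x14 blk=5 s=1: VC-HIT | VC [7]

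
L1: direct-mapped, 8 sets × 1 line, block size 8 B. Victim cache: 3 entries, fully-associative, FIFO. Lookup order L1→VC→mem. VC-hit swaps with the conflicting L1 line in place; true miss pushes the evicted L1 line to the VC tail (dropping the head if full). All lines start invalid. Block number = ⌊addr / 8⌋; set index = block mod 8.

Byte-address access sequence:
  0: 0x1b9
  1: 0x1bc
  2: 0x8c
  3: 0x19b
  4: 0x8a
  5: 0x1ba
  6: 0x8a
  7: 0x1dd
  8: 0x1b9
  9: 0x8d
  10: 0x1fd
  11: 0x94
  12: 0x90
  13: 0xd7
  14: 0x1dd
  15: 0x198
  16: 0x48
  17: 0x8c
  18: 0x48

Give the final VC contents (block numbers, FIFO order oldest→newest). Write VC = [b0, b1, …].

0: 0x1b9 (blk 55, set 7) → MISS  vc=[]
1: 0x1bc (blk 55, set 7) → L1-HIT  vc=[]
2: 0x8c (blk 17, set 1) → MISS  vc=[]
3: 0x19b (blk 51, set 3) → MISS  vc=[]
4: 0x8a (blk 17, set 1) → L1-HIT  vc=[]
5: 0x1ba (blk 55, set 7) → L1-HIT  vc=[]
6: 0x8a (blk 17, set 1) → L1-HIT  vc=[]
7: 0x1dd (blk 59, set 3) → MISS  vc=[51]
8: 0x1b9 (blk 55, set 7) → L1-HIT  vc=[51]
9: 0x8d (blk 17, set 1) → L1-HIT  vc=[51]
10: 0x1fd (blk 63, set 7) → MISS  vc=[51, 55]
11: 0x94 (blk 18, set 2) → MISS  vc=[51, 55]
12: 0x90 (blk 18, set 2) → L1-HIT  vc=[51, 55]
13: 0xd7 (blk 26, set 2) → MISS  vc=[51, 55, 18]
14: 0x1dd (blk 59, set 3) → L1-HIT  vc=[51, 55, 18]
15: 0x198 (blk 51, set 3) → VC-HIT  vc=[59, 55, 18]
16: 0x48 (blk 9, set 1) → MISS  vc=[55, 18, 17]
17: 0x8c (blk 17, set 1) → VC-HIT  vc=[55, 18, 9]
18: 0x48 (blk 9, set 1) → VC-HIT  vc=[55, 18, 17]

VC = [55, 18, 17]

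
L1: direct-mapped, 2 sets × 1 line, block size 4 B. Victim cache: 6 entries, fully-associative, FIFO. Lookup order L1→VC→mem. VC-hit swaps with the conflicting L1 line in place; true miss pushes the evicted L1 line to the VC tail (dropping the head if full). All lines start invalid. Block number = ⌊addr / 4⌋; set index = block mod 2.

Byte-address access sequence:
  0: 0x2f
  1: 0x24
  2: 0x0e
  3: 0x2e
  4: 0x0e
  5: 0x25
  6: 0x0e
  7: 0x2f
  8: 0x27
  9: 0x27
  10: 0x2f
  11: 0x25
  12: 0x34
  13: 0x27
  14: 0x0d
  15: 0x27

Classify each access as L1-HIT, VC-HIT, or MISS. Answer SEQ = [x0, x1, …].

0: 0x2f (blk 11, set 1) → MISS  vc=[]
1: 0x24 (blk 9, set 1) → MISS  vc=[11]
2: 0xe (blk 3, set 1) → MISS  vc=[11, 9]
3: 0x2e (blk 11, set 1) → VC-HIT  vc=[3, 9]
4: 0xe (blk 3, set 1) → VC-HIT  vc=[11, 9]
5: 0x25 (blk 9, set 1) → VC-HIT  vc=[11, 3]
6: 0xe (blk 3, set 1) → VC-HIT  vc=[11, 9]
7: 0x2f (blk 11, set 1) → VC-HIT  vc=[3, 9]
8: 0x27 (blk 9, set 1) → VC-HIT  vc=[3, 11]
9: 0x27 (blk 9, set 1) → L1-HIT  vc=[3, 11]
10: 0x2f (blk 11, set 1) → VC-HIT  vc=[3, 9]
11: 0x25 (blk 9, set 1) → VC-HIT  vc=[3, 11]
12: 0x34 (blk 13, set 1) → MISS  vc=[3, 11, 9]
13: 0x27 (blk 9, set 1) → VC-HIT  vc=[3, 11, 13]
14: 0xd (blk 3, set 1) → VC-HIT  vc=[9, 11, 13]
15: 0x27 (blk 9, set 1) → VC-HIT  vc=[3, 11, 13]

SEQ = [MISS, MISS, MISS, VC-HIT, VC-HIT, VC-HIT, VC-HIT, VC-HIT, VC-HIT, L1-HIT, VC-HIT, VC-HIT, MISS, VC-HIT, VC-HIT, VC-HIT]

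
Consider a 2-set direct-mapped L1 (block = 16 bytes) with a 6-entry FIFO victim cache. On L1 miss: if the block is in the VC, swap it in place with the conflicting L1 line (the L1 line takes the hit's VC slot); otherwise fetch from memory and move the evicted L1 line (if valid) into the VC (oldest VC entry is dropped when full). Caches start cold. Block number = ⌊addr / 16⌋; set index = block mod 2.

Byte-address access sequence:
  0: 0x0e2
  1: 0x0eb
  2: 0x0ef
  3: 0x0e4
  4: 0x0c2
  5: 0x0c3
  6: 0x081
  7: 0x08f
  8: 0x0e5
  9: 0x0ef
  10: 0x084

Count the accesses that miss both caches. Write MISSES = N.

0: 0xe2 (blk 14, set 0) → MISS  vc=[]
1: 0xeb (blk 14, set 0) → L1-HIT  vc=[]
2: 0xef (blk 14, set 0) → L1-HIT  vc=[]
3: 0xe4 (blk 14, set 0) → L1-HIT  vc=[]
4: 0xc2 (blk 12, set 0) → MISS  vc=[14]
5: 0xc3 (blk 12, set 0) → L1-HIT  vc=[14]
6: 0x81 (blk 8, set 0) → MISS  vc=[14, 12]
7: 0x8f (blk 8, set 0) → L1-HIT  vc=[14, 12]
8: 0xe5 (blk 14, set 0) → VC-HIT  vc=[8, 12]
9: 0xef (blk 14, set 0) → L1-HIT  vc=[8, 12]
10: 0x84 (blk 8, set 0) → VC-HIT  vc=[14, 12]

MISSES = 3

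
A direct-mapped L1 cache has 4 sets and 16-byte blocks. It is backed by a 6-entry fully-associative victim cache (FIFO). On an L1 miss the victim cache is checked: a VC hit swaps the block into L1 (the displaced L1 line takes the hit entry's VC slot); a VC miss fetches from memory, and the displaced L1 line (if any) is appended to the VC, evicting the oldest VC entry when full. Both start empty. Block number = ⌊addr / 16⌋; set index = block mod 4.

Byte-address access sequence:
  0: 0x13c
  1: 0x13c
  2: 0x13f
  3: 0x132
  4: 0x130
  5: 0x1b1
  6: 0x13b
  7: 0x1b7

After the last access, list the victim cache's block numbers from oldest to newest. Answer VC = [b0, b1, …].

VC = [19]

0: 0x13c (blk 19, set 3) → MISS  vc=[]
1: 0x13c (blk 19, set 3) → L1-HIT  vc=[]
2: 0x13f (blk 19, set 3) → L1-HIT  vc=[]
3: 0x132 (blk 19, set 3) → L1-HIT  vc=[]
4: 0x130 (blk 19, set 3) → L1-HIT  vc=[]
5: 0x1b1 (blk 27, set 3) → MISS  vc=[19]
6: 0x13b (blk 19, set 3) → VC-HIT  vc=[27]
7: 0x1b7 (blk 27, set 3) → VC-HIT  vc=[19]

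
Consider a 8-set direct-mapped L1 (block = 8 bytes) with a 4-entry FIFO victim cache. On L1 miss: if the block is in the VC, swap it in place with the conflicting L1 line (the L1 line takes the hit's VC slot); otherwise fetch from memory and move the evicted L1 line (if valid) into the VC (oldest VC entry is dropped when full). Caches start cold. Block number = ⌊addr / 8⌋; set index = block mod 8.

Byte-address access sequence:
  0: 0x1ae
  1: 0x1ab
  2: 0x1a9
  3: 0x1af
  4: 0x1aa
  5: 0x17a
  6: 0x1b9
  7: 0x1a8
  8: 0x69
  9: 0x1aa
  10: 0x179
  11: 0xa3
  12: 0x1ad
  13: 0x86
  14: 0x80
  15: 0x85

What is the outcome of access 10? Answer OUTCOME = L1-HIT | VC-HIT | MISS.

0: 0x1ae (blk 53, set 5) → MISS  vc=[]
1: 0x1ab (blk 53, set 5) → L1-HIT  vc=[]
2: 0x1a9 (blk 53, set 5) → L1-HIT  vc=[]
3: 0x1af (blk 53, set 5) → L1-HIT  vc=[]
4: 0x1aa (blk 53, set 5) → L1-HIT  vc=[]
5: 0x17a (blk 47, set 7) → MISS  vc=[]
6: 0x1b9 (blk 55, set 7) → MISS  vc=[47]
7: 0x1a8 (blk 53, set 5) → L1-HIT  vc=[47]
8: 0x69 (blk 13, set 5) → MISS  vc=[47, 53]
9: 0x1aa (blk 53, set 5) → VC-HIT  vc=[47, 13]
10: 0x179 (blk 47, set 7) → VC-HIT  vc=[55, 13]
11: 0xa3 (blk 20, set 4) → MISS  vc=[55, 13]
12: 0x1ad (blk 53, set 5) → L1-HIT  vc=[55, 13]
13: 0x86 (blk 16, set 0) → MISS  vc=[55, 13]
14: 0x80 (blk 16, set 0) → L1-HIT  vc=[55, 13]
15: 0x85 (blk 16, set 0) → L1-HIT  vc=[55, 13]

OUTCOME = VC-HIT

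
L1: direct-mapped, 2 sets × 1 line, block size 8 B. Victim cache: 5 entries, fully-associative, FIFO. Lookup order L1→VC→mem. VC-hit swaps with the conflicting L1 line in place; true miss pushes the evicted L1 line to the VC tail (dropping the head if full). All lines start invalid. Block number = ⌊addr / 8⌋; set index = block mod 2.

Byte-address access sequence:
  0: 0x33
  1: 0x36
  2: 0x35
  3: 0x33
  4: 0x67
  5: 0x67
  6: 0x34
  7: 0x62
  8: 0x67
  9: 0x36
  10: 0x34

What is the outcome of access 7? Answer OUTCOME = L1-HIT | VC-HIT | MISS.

0: 0x33 (blk 6, set 0) → MISS  vc=[]
1: 0x36 (blk 6, set 0) → L1-HIT  vc=[]
2: 0x35 (blk 6, set 0) → L1-HIT  vc=[]
3: 0x33 (blk 6, set 0) → L1-HIT  vc=[]
4: 0x67 (blk 12, set 0) → MISS  vc=[6]
5: 0x67 (blk 12, set 0) → L1-HIT  vc=[6]
6: 0x34 (blk 6, set 0) → VC-HIT  vc=[12]
7: 0x62 (blk 12, set 0) → VC-HIT  vc=[6]
8: 0x67 (blk 12, set 0) → L1-HIT  vc=[6]
9: 0x36 (blk 6, set 0) → VC-HIT  vc=[12]
10: 0x34 (blk 6, set 0) → L1-HIT  vc=[12]

OUTCOME = VC-HIT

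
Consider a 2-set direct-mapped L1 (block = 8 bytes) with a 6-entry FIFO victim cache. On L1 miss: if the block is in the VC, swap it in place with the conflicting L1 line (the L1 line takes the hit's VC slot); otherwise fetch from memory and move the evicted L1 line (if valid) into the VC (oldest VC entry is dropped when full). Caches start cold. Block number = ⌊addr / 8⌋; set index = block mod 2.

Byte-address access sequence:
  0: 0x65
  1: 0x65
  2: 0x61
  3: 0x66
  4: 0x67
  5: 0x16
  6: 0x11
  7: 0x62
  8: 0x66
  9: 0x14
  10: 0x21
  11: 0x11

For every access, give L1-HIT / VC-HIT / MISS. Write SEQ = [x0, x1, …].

SEQ = [MISS, L1-HIT, L1-HIT, L1-HIT, L1-HIT, MISS, L1-HIT, VC-HIT, L1-HIT, VC-HIT, MISS, VC-HIT]

0: 0x65 (blk 12, set 0) → MISS  vc=[]
1: 0x65 (blk 12, set 0) → L1-HIT  vc=[]
2: 0x61 (blk 12, set 0) → L1-HIT  vc=[]
3: 0x66 (blk 12, set 0) → L1-HIT  vc=[]
4: 0x67 (blk 12, set 0) → L1-HIT  vc=[]
5: 0x16 (blk 2, set 0) → MISS  vc=[12]
6: 0x11 (blk 2, set 0) → L1-HIT  vc=[12]
7: 0x62 (blk 12, set 0) → VC-HIT  vc=[2]
8: 0x66 (blk 12, set 0) → L1-HIT  vc=[2]
9: 0x14 (blk 2, set 0) → VC-HIT  vc=[12]
10: 0x21 (blk 4, set 0) → MISS  vc=[12, 2]
11: 0x11 (blk 2, set 0) → VC-HIT  vc=[12, 4]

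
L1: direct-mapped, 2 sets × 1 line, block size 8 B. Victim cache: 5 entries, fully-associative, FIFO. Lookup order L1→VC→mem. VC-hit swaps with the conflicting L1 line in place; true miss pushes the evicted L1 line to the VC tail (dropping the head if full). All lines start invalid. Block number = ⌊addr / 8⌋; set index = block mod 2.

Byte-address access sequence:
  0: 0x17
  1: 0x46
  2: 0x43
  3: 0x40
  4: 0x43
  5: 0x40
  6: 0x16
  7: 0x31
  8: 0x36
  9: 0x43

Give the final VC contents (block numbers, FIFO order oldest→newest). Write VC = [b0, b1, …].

VC = [6, 2]

  [0] addr=0x17 blk=2 s=0: MISS | VC []
  [1] addr=0x46 blk=8 s=0: MISS | VC [2]
  [2] addr=0x43 blk=8 s=0: L1-HIT | VC [2]
  [3] addr=0x40 blk=8 s=0: L1-HIT | VC [2]
  [4] addr=0x43 blk=8 s=0: L1-HIT | VC [2]
  [5] addr=0x40 blk=8 s=0: L1-HIT | VC [2]
  [6] addr=0x16 blk=2 s=0: VC-HIT | VC [8]
  [7] addr=0x31 blk=6 s=0: MISS | VC [8, 2]
  [8] addr=0x36 blk=6 s=0: L1-HIT | VC [8, 2]
  [9] addr=0x43 blk=8 s=0: VC-HIT | VC [6, 2]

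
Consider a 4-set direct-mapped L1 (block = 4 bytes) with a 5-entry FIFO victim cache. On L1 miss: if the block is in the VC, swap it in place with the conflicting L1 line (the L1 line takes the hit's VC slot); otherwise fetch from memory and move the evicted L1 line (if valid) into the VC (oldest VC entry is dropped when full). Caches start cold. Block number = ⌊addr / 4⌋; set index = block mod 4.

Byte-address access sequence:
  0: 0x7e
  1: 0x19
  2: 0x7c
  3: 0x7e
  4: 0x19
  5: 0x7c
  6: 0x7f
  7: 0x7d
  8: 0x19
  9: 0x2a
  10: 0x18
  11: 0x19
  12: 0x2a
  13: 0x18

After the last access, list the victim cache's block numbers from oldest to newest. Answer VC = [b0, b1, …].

#0 0x7e→b31/s3 MISS; vc=[]
#1 0x19→b6/s2 MISS; vc=[]
#2 0x7c→b31/s3 L1-HIT; vc=[]
#3 0x7e→b31/s3 L1-HIT; vc=[]
#4 0x19→b6/s2 L1-HIT; vc=[]
#5 0x7c→b31/s3 L1-HIT; vc=[]
#6 0x7f→b31/s3 L1-HIT; vc=[]
#7 0x7d→b31/s3 L1-HIT; vc=[]
#8 0x19→b6/s2 L1-HIT; vc=[]
#9 0x2a→b10/s2 MISS; vc=[6]
#10 0x18→b6/s2 VC-HIT; vc=[10]
#11 0x19→b6/s2 L1-HIT; vc=[10]
#12 0x2a→b10/s2 VC-HIT; vc=[6]
#13 0x18→b6/s2 VC-HIT; vc=[10]

VC = [10]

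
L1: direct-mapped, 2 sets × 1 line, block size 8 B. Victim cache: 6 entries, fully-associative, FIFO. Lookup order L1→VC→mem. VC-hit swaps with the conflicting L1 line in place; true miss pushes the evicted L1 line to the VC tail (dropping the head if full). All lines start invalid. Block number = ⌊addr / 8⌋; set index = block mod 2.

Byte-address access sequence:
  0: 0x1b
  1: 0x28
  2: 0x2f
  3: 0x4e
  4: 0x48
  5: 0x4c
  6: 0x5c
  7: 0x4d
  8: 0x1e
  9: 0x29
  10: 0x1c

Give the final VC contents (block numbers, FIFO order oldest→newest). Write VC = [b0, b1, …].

VC = [9, 5, 11]

0: 0x1b (blk 3, set 1) → MISS  vc=[]
1: 0x28 (blk 5, set 1) → MISS  vc=[3]
2: 0x2f (blk 5, set 1) → L1-HIT  vc=[3]
3: 0x4e (blk 9, set 1) → MISS  vc=[3, 5]
4: 0x48 (blk 9, set 1) → L1-HIT  vc=[3, 5]
5: 0x4c (blk 9, set 1) → L1-HIT  vc=[3, 5]
6: 0x5c (blk 11, set 1) → MISS  vc=[3, 5, 9]
7: 0x4d (blk 9, set 1) → VC-HIT  vc=[3, 5, 11]
8: 0x1e (blk 3, set 1) → VC-HIT  vc=[9, 5, 11]
9: 0x29 (blk 5, set 1) → VC-HIT  vc=[9, 3, 11]
10: 0x1c (blk 3, set 1) → VC-HIT  vc=[9, 5, 11]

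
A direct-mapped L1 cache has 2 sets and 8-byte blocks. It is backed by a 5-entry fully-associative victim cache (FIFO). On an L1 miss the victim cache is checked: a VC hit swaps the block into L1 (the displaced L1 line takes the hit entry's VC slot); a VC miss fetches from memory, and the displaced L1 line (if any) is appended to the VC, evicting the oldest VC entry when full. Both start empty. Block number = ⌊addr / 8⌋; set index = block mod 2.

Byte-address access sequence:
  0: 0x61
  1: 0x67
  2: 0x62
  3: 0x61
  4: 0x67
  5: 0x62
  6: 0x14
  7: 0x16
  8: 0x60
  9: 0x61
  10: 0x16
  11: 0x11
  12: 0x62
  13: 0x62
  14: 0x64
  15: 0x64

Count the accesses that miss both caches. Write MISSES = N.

MISSES = 2

#0 0x61→b12/s0 MISS; vc=[]
#1 0x67→b12/s0 L1-HIT; vc=[]
#2 0x62→b12/s0 L1-HIT; vc=[]
#3 0x61→b12/s0 L1-HIT; vc=[]
#4 0x67→b12/s0 L1-HIT; vc=[]
#5 0x62→b12/s0 L1-HIT; vc=[]
#6 0x14→b2/s0 MISS; vc=[12]
#7 0x16→b2/s0 L1-HIT; vc=[12]
#8 0x60→b12/s0 VC-HIT; vc=[2]
#9 0x61→b12/s0 L1-HIT; vc=[2]
#10 0x16→b2/s0 VC-HIT; vc=[12]
#11 0x11→b2/s0 L1-HIT; vc=[12]
#12 0x62→b12/s0 VC-HIT; vc=[2]
#13 0x62→b12/s0 L1-HIT; vc=[2]
#14 0x64→b12/s0 L1-HIT; vc=[2]
#15 0x64→b12/s0 L1-HIT; vc=[2]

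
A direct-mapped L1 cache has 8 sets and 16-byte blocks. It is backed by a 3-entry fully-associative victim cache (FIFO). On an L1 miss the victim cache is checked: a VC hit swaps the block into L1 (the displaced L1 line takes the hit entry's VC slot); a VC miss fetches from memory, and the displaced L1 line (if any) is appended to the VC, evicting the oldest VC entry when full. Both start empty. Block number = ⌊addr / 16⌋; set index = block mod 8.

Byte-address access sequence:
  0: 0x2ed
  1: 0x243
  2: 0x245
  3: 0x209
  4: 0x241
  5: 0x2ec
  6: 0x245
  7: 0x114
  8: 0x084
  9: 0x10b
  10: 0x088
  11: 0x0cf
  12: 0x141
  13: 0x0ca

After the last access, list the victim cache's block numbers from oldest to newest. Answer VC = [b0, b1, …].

0: 0x2ed (blk 46, set 6) → MISS  vc=[]
1: 0x243 (blk 36, set 4) → MISS  vc=[]
2: 0x245 (blk 36, set 4) → L1-HIT  vc=[]
3: 0x209 (blk 32, set 0) → MISS  vc=[]
4: 0x241 (blk 36, set 4) → L1-HIT  vc=[]
5: 0x2ec (blk 46, set 6) → L1-HIT  vc=[]
6: 0x245 (blk 36, set 4) → L1-HIT  vc=[]
7: 0x114 (blk 17, set 1) → MISS  vc=[]
8: 0x84 (blk 8, set 0) → MISS  vc=[32]
9: 0x10b (blk 16, set 0) → MISS  vc=[32, 8]
10: 0x88 (blk 8, set 0) → VC-HIT  vc=[32, 16]
11: 0xcf (blk 12, set 4) → MISS  vc=[32, 16, 36]
12: 0x141 (blk 20, set 4) → MISS  vc=[16, 36, 12]
13: 0xca (blk 12, set 4) → VC-HIT  vc=[16, 36, 20]

VC = [16, 36, 20]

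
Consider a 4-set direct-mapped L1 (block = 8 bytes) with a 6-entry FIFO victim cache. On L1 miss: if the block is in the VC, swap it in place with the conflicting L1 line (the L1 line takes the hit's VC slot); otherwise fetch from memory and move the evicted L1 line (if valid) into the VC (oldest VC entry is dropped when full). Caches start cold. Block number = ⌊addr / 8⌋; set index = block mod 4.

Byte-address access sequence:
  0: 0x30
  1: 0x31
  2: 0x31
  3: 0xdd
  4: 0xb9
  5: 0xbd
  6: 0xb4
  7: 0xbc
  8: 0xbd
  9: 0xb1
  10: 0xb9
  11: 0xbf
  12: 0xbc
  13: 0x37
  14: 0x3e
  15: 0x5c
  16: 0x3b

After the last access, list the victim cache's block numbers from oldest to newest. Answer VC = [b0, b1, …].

VC = [27, 22, 23, 11]

0: 0x30 (blk 6, set 2) → MISS  vc=[]
1: 0x31 (blk 6, set 2) → L1-HIT  vc=[]
2: 0x31 (blk 6, set 2) → L1-HIT  vc=[]
3: 0xdd (blk 27, set 3) → MISS  vc=[]
4: 0xb9 (blk 23, set 3) → MISS  vc=[27]
5: 0xbd (blk 23, set 3) → L1-HIT  vc=[27]
6: 0xb4 (blk 22, set 2) → MISS  vc=[27, 6]
7: 0xbc (blk 23, set 3) → L1-HIT  vc=[27, 6]
8: 0xbd (blk 23, set 3) → L1-HIT  vc=[27, 6]
9: 0xb1 (blk 22, set 2) → L1-HIT  vc=[27, 6]
10: 0xb9 (blk 23, set 3) → L1-HIT  vc=[27, 6]
11: 0xbf (blk 23, set 3) → L1-HIT  vc=[27, 6]
12: 0xbc (blk 23, set 3) → L1-HIT  vc=[27, 6]
13: 0x37 (blk 6, set 2) → VC-HIT  vc=[27, 22]
14: 0x3e (blk 7, set 3) → MISS  vc=[27, 22, 23]
15: 0x5c (blk 11, set 3) → MISS  vc=[27, 22, 23, 7]
16: 0x3b (blk 7, set 3) → VC-HIT  vc=[27, 22, 23, 11]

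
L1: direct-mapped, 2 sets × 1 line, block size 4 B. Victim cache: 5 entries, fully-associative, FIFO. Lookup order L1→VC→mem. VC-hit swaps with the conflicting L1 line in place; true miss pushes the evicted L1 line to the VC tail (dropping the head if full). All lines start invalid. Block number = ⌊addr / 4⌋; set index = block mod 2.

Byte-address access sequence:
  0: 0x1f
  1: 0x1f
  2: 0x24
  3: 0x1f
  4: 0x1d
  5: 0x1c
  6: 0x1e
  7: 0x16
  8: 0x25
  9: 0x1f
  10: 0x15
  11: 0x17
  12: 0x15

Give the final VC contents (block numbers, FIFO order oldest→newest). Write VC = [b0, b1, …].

0: 0x1f (blk 7, set 1) → MISS  vc=[]
1: 0x1f (blk 7, set 1) → L1-HIT  vc=[]
2: 0x24 (blk 9, set 1) → MISS  vc=[7]
3: 0x1f (blk 7, set 1) → VC-HIT  vc=[9]
4: 0x1d (blk 7, set 1) → L1-HIT  vc=[9]
5: 0x1c (blk 7, set 1) → L1-HIT  vc=[9]
6: 0x1e (blk 7, set 1) → L1-HIT  vc=[9]
7: 0x16 (blk 5, set 1) → MISS  vc=[9, 7]
8: 0x25 (blk 9, set 1) → VC-HIT  vc=[5, 7]
9: 0x1f (blk 7, set 1) → VC-HIT  vc=[5, 9]
10: 0x15 (blk 5, set 1) → VC-HIT  vc=[7, 9]
11: 0x17 (blk 5, set 1) → L1-HIT  vc=[7, 9]
12: 0x15 (blk 5, set 1) → L1-HIT  vc=[7, 9]

VC = [7, 9]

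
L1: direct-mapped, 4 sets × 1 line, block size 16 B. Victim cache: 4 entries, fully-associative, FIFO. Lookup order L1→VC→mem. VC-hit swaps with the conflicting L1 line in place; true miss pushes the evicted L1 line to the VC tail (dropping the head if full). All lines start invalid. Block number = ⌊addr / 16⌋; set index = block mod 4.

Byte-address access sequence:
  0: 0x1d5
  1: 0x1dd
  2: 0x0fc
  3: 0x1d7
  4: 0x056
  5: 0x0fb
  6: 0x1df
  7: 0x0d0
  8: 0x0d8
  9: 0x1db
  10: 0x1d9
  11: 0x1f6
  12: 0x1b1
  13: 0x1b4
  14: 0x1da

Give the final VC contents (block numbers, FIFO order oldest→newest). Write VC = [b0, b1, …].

0: 0x1d5 (blk 29, set 1) → MISS  vc=[]
1: 0x1dd (blk 29, set 1) → L1-HIT  vc=[]
2: 0xfc (blk 15, set 3) → MISS  vc=[]
3: 0x1d7 (blk 29, set 1) → L1-HIT  vc=[]
4: 0x56 (blk 5, set 1) → MISS  vc=[29]
5: 0xfb (blk 15, set 3) → L1-HIT  vc=[29]
6: 0x1df (blk 29, set 1) → VC-HIT  vc=[5]
7: 0xd0 (blk 13, set 1) → MISS  vc=[5, 29]
8: 0xd8 (blk 13, set 1) → L1-HIT  vc=[5, 29]
9: 0x1db (blk 29, set 1) → VC-HIT  vc=[5, 13]
10: 0x1d9 (blk 29, set 1) → L1-HIT  vc=[5, 13]
11: 0x1f6 (blk 31, set 3) → MISS  vc=[5, 13, 15]
12: 0x1b1 (blk 27, set 3) → MISS  vc=[5, 13, 15, 31]
13: 0x1b4 (blk 27, set 3) → L1-HIT  vc=[5, 13, 15, 31]
14: 0x1da (blk 29, set 1) → L1-HIT  vc=[5, 13, 15, 31]

VC = [5, 13, 15, 31]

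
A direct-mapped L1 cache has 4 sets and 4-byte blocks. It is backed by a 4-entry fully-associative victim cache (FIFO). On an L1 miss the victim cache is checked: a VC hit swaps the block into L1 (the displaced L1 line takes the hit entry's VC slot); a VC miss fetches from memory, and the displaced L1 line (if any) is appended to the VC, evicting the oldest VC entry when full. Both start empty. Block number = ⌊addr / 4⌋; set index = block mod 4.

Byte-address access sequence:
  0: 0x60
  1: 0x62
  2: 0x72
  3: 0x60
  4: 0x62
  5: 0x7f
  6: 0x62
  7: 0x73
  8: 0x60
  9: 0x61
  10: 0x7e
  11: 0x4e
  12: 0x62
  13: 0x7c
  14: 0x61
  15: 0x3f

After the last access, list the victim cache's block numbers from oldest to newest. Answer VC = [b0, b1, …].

VC = [28, 19, 31]

  [0] addr=0x60 blk=24 s=0: MISS | VC []
  [1] addr=0x62 blk=24 s=0: L1-HIT | VC []
  [2] addr=0x72 blk=28 s=0: MISS | VC [24]
  [3] addr=0x60 blk=24 s=0: VC-HIT | VC [28]
  [4] addr=0x62 blk=24 s=0: L1-HIT | VC [28]
  [5] addr=0x7f blk=31 s=3: MISS | VC [28]
  [6] addr=0x62 blk=24 s=0: L1-HIT | VC [28]
  [7] addr=0x73 blk=28 s=0: VC-HIT | VC [24]
  [8] addr=0x60 blk=24 s=0: VC-HIT | VC [28]
  [9] addr=0x61 blk=24 s=0: L1-HIT | VC [28]
  [10] addr=0x7e blk=31 s=3: L1-HIT | VC [28]
  [11] addr=0x4e blk=19 s=3: MISS | VC [28, 31]
  [12] addr=0x62 blk=24 s=0: L1-HIT | VC [28, 31]
  [13] addr=0x7c blk=31 s=3: VC-HIT | VC [28, 19]
  [14] addr=0x61 blk=24 s=0: L1-HIT | VC [28, 19]
  [15] addr=0x3f blk=15 s=3: MISS | VC [28, 19, 31]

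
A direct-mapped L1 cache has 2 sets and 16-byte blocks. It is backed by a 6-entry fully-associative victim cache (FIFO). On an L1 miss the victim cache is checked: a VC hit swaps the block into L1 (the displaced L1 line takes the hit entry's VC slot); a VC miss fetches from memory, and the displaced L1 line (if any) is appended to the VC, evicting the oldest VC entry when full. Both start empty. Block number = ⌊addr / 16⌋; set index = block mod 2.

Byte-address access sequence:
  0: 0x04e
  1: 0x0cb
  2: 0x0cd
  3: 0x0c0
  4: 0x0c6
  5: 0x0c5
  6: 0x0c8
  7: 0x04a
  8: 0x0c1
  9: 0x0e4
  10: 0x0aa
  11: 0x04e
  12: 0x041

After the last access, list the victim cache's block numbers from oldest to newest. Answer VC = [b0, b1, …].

VC = [10, 12, 14]

#0 0x4e→b4/s0 MISS; vc=[]
#1 0xcb→b12/s0 MISS; vc=[4]
#2 0xcd→b12/s0 L1-HIT; vc=[4]
#3 0xc0→b12/s0 L1-HIT; vc=[4]
#4 0xc6→b12/s0 L1-HIT; vc=[4]
#5 0xc5→b12/s0 L1-HIT; vc=[4]
#6 0xc8→b12/s0 L1-HIT; vc=[4]
#7 0x4a→b4/s0 VC-HIT; vc=[12]
#8 0xc1→b12/s0 VC-HIT; vc=[4]
#9 0xe4→b14/s0 MISS; vc=[4,12]
#10 0xaa→b10/s0 MISS; vc=[4,12,14]
#11 0x4e→b4/s0 VC-HIT; vc=[10,12,14]
#12 0x41→b4/s0 L1-HIT; vc=[10,12,14]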